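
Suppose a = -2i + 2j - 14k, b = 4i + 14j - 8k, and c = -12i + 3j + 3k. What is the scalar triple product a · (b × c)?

b × c:
i: 14·3 - (-8)·3 = 42 - (-24) = 66
j: (-8)·(-12) - 4·3 = 96 - 12 = 84
k: 4·3 - 14·(-12) = 12 - (-168) = 180
b × c = (66, 84, 180)
a · (b × c) = (-2)·66 + 2·84 + (-14)·180 = -132 + 168 - 2520 = -2484

-2484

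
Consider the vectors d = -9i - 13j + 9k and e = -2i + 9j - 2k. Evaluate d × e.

i: (-13)·(-2) - 9·9 = 26 - 81 = -55
j: 9·(-2) - (-9)·(-2) = -18 - 18 = -36
k: (-9)·9 - (-13)·(-2) = -81 - 26 = -107
d × e = (-55, -36, -107)

(-55, -36, -107)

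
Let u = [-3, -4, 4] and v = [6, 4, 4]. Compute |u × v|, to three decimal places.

49.639

i: (-4)·4 - 4·4 = -16 - 16 = -32
j: 4·6 - (-3)·4 = 24 - (-12) = 36
k: (-3)·4 - (-4)·6 = -12 - (-24) = 12
u × v = (-32, 36, 12)
|u × v| = √((-32)² + 36² + 12²) = √2464 ≈ 49.6387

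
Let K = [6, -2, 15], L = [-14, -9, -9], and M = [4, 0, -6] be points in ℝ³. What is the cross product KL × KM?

(195, -372, -54)

KL = (-20, -7, -24)
KM = (-2, 2, -21)
i: (-7)·(-21) - (-24)·2 = 147 - (-48) = 195
j: (-24)·(-2) - (-20)·(-21) = 48 - 420 = -372
k: (-20)·2 - (-7)·(-2) = -40 - 14 = -54
KL × KM = (195, -372, -54)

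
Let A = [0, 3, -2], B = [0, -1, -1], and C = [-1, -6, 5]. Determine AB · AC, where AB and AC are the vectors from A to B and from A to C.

43

AB = B − A = (0, -4, 1)
AC = C − A = (-1, -9, 7)
AB · AC = 0·(-1) + (-4)·(-9) + 1·7 = 0 + 36 + 7 = 43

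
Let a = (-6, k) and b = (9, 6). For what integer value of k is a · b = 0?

a · b = (-6)·9 + k·6 = -54 + 6k
Set equal to 0: 6k = 54, so k = 9.

9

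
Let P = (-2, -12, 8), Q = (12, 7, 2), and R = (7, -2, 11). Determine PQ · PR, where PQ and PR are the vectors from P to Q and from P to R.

PQ = Q − P = (14, 19, -6)
PR = R − P = (9, 10, 3)
PQ · PR = 14·9 + 19·10 + (-6)·3 = 126 + 190 - 18 = 298

298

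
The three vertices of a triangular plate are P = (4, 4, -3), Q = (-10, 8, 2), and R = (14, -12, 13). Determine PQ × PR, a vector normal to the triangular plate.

PQ = (-14, 4, 5)
PR = (10, -16, 16)
i: 4·16 - 5·(-16) = 64 - (-80) = 144
j: 5·10 - (-14)·16 = 50 - (-224) = 274
k: (-14)·(-16) - 4·10 = 224 - 40 = 184
PQ × PR = (144, 274, 184)

(144, 274, 184)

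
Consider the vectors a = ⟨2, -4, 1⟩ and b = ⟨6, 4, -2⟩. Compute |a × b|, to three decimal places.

33.764

i: (-4)·(-2) - 1·4 = 8 - 4 = 4
j: 1·6 - 2·(-2) = 6 - (-4) = 10
k: 2·4 - (-4)·6 = 8 - (-24) = 32
a × b = (4, 10, 32)
|a × b| = √(4² + 10² + 32²) = √1140 ≈ 33.7639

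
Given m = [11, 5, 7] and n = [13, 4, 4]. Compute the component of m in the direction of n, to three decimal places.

m · n = 11·13 + 5·4 + 7·4 = 143 + 20 + 28 = 191
|n| = √(169 + 16 + 16) = √201 ≈ 14.1774
comp_n m = 191 / √201 ≈ 13.472

13.472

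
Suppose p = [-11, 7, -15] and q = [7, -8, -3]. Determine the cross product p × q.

i: 7·(-3) - (-15)·(-8) = -21 - 120 = -141
j: (-15)·7 - (-11)·(-3) = -105 - 33 = -138
k: (-11)·(-8) - 7·7 = 88 - 49 = 39
p × q = (-141, -138, 39)

(-141, -138, 39)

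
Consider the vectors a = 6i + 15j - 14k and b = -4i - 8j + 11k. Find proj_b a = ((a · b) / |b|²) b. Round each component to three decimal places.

a · b = 6·(-4) + 15·(-8) + (-14)·11 = -24 - 120 - 154 = -298
|b|² = 16 + 64 + 121 = 201
proj_b a = (-298/201) · (-4, -8, 11) ≈ (5.930, 11.861, -16.308)

(5.930, 11.861, -16.308)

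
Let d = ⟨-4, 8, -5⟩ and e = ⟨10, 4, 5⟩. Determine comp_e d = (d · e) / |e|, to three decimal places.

-2.779

d · e = (-4)·10 + 8·4 + (-5)·5 = -40 + 32 - 25 = -33
|e| = √(100 + 16 + 25) = √141 ≈ 11.8743
comp_e d = -33 / √141 ≈ -2.779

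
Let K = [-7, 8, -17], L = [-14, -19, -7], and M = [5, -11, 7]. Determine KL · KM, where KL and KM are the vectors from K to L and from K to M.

669

KL = L − K = (-7, -27, 10)
KM = M − K = (12, -19, 24)
KL · KM = (-7)·12 + (-27)·(-19) + 10·24 = -84 + 513 + 240 = 669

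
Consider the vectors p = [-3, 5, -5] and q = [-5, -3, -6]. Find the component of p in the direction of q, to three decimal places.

p · q = (-3)·(-5) + 5·(-3) + (-5)·(-6) = 15 - 15 + 30 = 30
|q| = √(25 + 9 + 36) = √70 ≈ 8.3666
comp_q p = 30 / √70 ≈ 3.586

3.586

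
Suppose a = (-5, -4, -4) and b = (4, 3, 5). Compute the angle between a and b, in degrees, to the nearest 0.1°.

166.9

a · b = (-5)·4 + (-4)·3 + (-4)·5 = -20 - 12 - 20 = -52
|a|² = 25 + 16 + 16 = 57,  |a| = √57 ≈ 7.549834
|b|² = 16 + 9 + 25 = 50,  |b| = √50 ≈ 7.071068
cos θ = -52 / (7.549834 · 7.071068) ≈ -0.97405
θ = arccos(-0.97405) ≈ 166.9°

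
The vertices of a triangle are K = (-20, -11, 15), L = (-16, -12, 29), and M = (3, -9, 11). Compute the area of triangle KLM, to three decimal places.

170.133

KL = (4, -1, 14),  KM = (23, 2, -4)
i: (-1)·(-4) - 14·2 = 4 - 28 = -24
j: 14·23 - 4·(-4) = 322 - (-16) = 338
k: 4·2 - (-1)·23 = 8 - (-23) = 31
KL × KM = (-24, 338, 31)
|KL × KM| = √115781 ≈ 340.2661
area = ½ · 340.2661 ≈ 170.133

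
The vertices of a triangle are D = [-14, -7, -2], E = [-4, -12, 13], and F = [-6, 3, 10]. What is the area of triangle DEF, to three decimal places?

126.194

DE = (10, -5, 15),  DF = (8, 10, 12)
i: (-5)·12 - 15·10 = -60 - 150 = -210
j: 15·8 - 10·12 = 120 - 120 = 0
k: 10·10 - (-5)·8 = 100 - (-40) = 140
DE × DF = (-210, 0, 140)
|DE × DF| = √63700 ≈ 252.3886
area = ½ · 252.3886 ≈ 126.194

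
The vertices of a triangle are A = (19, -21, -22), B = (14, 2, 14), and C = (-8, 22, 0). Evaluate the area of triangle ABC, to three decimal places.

705.982

AB = (-5, 23, 36),  AC = (-27, 43, 22)
i: 23·22 - 36·43 = 506 - 1548 = -1042
j: 36·(-27) - (-5)·22 = -972 - (-110) = -862
k: (-5)·43 - 23·(-27) = -215 - (-621) = 406
AB × AC = (-1042, -862, 406)
|AB × AC| = √1993644 ≈ 1411.9646
area = ½ · 1411.9646 ≈ 705.982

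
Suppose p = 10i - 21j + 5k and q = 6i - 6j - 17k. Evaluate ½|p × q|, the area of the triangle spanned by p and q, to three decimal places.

i: (-21)·(-17) - 5·(-6) = 357 - (-30) = 387
j: 5·6 - 10·(-17) = 30 - (-170) = 200
k: 10·(-6) - (-21)·6 = -60 - (-126) = 66
p × q = (387, 200, 66)
|p × q| = √(387² + 200² + 66²) = √194125 ≈ 440.5962
area = ½ · 440.5962 ≈ 220.298

220.298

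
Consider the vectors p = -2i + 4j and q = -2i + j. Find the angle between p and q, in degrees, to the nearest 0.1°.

36.9

p · q = (-2)·(-2) + 4·1 = 4 + 4 = 8
|p|² = 4 + 16 = 20,  |p| = √20 ≈ 4.472136
|q|² = 4 + 1 = 5,  |q| = √5 ≈ 2.236068
cos θ = 8 / (4.472136 · 2.236068) ≈ 0.80000
θ = arccos(0.80000) ≈ 36.9°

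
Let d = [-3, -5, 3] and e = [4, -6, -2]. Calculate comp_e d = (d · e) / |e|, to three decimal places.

d · e = (-3)·4 + (-5)·(-6) + 3·(-2) = -12 + 30 - 6 = 12
|e| = √(16 + 36 + 4) = √56 ≈ 7.4833
comp_e d = 12 / √56 ≈ 1.604

1.604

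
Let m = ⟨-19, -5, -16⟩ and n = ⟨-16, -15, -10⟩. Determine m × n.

i: (-5)·(-10) - (-16)·(-15) = 50 - 240 = -190
j: (-16)·(-16) - (-19)·(-10) = 256 - 190 = 66
k: (-19)·(-15) - (-5)·(-16) = 285 - 80 = 205
m × n = (-190, 66, 205)

(-190, 66, 205)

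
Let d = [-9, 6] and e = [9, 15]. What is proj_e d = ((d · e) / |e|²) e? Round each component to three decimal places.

d · e = (-9)·9 + 6·15 = -81 + 90 = 9
|e|² = 81 + 225 = 306
proj_e d = (9/306) · (9, 15) ≈ (0.265, 0.441)

(0.265, 0.441)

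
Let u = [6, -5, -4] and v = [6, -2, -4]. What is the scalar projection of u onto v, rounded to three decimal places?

8.285

u · v = 6·6 + (-5)·(-2) + (-4)·(-4) = 36 + 10 + 16 = 62
|v| = √(36 + 4 + 16) = √56 ≈ 7.4833
comp_v u = 62 / √56 ≈ 8.285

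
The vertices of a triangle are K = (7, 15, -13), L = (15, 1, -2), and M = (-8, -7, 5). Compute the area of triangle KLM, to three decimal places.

KL = (8, -14, 11),  KM = (-15, -22, 18)
i: (-14)·18 - 11·(-22) = -252 - (-242) = -10
j: 11·(-15) - 8·18 = -165 - 144 = -309
k: 8·(-22) - (-14)·(-15) = -176 - 210 = -386
KL × KM = (-10, -309, -386)
|KL × KM| = √244577 ≈ 494.5473
area = ½ · 494.5473 ≈ 247.274

247.274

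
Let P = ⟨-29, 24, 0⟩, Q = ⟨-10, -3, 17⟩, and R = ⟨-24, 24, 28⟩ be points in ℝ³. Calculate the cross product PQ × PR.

PQ = (19, -27, 17)
PR = (5, 0, 28)
i: (-27)·28 - 17·0 = -756 - 0 = -756
j: 17·5 - 19·28 = 85 - 532 = -447
k: 19·0 - (-27)·5 = 0 - (-135) = 135
PQ × PR = (-756, -447, 135)

(-756, -447, 135)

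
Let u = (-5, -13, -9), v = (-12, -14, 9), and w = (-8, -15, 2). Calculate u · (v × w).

v × w:
i: (-14)·2 - 9·(-15) = -28 - (-135) = 107
j: 9·(-8) - (-12)·2 = -72 - (-24) = -48
k: (-12)·(-15) - (-14)·(-8) = 180 - 112 = 68
v × w = (107, -48, 68)
u · (v × w) = (-5)·107 + (-13)·(-48) + (-9)·68 = -535 + 624 - 612 = -523

-523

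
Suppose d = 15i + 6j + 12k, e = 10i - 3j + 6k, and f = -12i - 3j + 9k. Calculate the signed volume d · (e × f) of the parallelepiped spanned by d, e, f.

-1899

e × f:
i: (-3)·9 - 6·(-3) = -27 - (-18) = -9
j: 6·(-12) - 10·9 = -72 - 90 = -162
k: 10·(-3) - (-3)·(-12) = -30 - 36 = -66
e × f = (-9, -162, -66)
d · (e × f) = 15·(-9) + 6·(-162) + 12·(-66) = -135 - 972 - 792 = -1899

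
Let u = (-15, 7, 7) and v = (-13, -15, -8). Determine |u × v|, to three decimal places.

383.116

i: 7·(-8) - 7·(-15) = -56 - (-105) = 49
j: 7·(-13) - (-15)·(-8) = -91 - 120 = -211
k: (-15)·(-15) - 7·(-13) = 225 - (-91) = 316
u × v = (49, -211, 316)
|u × v| = √(49² + (-211)² + 316²) = √146778 ≈ 383.1162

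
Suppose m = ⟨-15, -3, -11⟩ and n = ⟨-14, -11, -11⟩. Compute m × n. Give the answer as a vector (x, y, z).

i: (-3)·(-11) - (-11)·(-11) = 33 - 121 = -88
j: (-11)·(-14) - (-15)·(-11) = 154 - 165 = -11
k: (-15)·(-11) - (-3)·(-14) = 165 - 42 = 123
m × n = (-88, -11, 123)

(-88, -11, 123)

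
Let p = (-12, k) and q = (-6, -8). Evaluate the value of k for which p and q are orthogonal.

p · q = (-12)·(-6) + k·(-8) = 72 - 8k
Set equal to 0: -8k = -72, so k = 9.

9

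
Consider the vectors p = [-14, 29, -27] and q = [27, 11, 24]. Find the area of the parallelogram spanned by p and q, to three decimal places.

i: 29·24 - (-27)·11 = 696 - (-297) = 993
j: (-27)·27 - (-14)·24 = -729 - (-336) = -393
k: (-14)·11 - 29·27 = -154 - 783 = -937
p × q = (993, -393, -937)
|p × q| = √(993² + (-393)² + (-937)²) = √2018467 ≈ 1420.7276

1420.728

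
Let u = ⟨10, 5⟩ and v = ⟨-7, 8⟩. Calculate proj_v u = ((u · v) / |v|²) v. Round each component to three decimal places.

u · v = 10·(-7) + 5·8 = -70 + 40 = -30
|v|² = 49 + 64 = 113
proj_v u = (-30/113) · (-7, 8) ≈ (1.858, -2.124)

(1.858, -2.124)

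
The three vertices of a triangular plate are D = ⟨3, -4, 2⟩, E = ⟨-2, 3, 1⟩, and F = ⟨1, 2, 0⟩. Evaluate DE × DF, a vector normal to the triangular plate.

(-8, -8, -16)

DE = (-5, 7, -1)
DF = (-2, 6, -2)
i: 7·(-2) - (-1)·6 = -14 - (-6) = -8
j: (-1)·(-2) - (-5)·(-2) = 2 - 10 = -8
k: (-5)·6 - 7·(-2) = -30 - (-14) = -16
DE × DF = (-8, -8, -16)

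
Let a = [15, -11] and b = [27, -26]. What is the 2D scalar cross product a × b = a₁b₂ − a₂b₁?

-93

15·(-26) - (-11)·27 = -390 - (-297) = -93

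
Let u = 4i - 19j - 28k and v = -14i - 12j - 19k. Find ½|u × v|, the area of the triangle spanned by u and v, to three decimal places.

282.066

i: (-19)·(-19) - (-28)·(-12) = 361 - 336 = 25
j: (-28)·(-14) - 4·(-19) = 392 - (-76) = 468
k: 4·(-12) - (-19)·(-14) = -48 - 266 = -314
u × v = (25, 468, -314)
|u × v| = √(25² + 468² + (-314)²) = √318245 ≈ 564.1321
area = ½ · 564.1321 ≈ 282.066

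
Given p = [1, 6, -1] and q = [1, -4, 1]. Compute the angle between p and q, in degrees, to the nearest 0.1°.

156.6

p · q = 1·1 + 6·(-4) + (-1)·1 = 1 - 24 - 1 = -24
|p|² = 1 + 36 + 1 = 38,  |p| = √38 ≈ 6.164414
|q|² = 1 + 16 + 1 = 18,  |q| = √18 ≈ 4.242641
cos θ = -24 / (6.164414 · 4.242641) ≈ -0.91766
θ = arccos(-0.91766) ≈ 156.6°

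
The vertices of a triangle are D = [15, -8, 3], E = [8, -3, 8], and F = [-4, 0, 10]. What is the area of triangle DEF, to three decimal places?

30.257

DE = (-7, 5, 5),  DF = (-19, 8, 7)
i: 5·7 - 5·8 = 35 - 40 = -5
j: 5·(-19) - (-7)·7 = -95 - (-49) = -46
k: (-7)·8 - 5·(-19) = -56 - (-95) = 39
DE × DF = (-5, -46, 39)
|DE × DF| = √3662 ≈ 60.5145
area = ½ · 60.5145 ≈ 30.257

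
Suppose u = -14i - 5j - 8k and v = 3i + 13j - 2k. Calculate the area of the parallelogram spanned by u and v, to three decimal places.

208.780

i: (-5)·(-2) - (-8)·13 = 10 - (-104) = 114
j: (-8)·3 - (-14)·(-2) = -24 - 28 = -52
k: (-14)·13 - (-5)·3 = -182 - (-15) = -167
u × v = (114, -52, -167)
|u × v| = √(114² + (-52)² + (-167)²) = √43589 ≈ 208.7798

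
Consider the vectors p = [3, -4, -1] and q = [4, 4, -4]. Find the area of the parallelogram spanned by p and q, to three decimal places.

35.327

i: (-4)·(-4) - (-1)·4 = 16 - (-4) = 20
j: (-1)·4 - 3·(-4) = -4 - (-12) = 8
k: 3·4 - (-4)·4 = 12 - (-16) = 28
p × q = (20, 8, 28)
|p × q| = √(20² + 8² + 28²) = √1248 ≈ 35.3270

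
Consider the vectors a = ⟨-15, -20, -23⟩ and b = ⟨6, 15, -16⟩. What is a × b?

(665, -378, -105)

i: (-20)·(-16) - (-23)·15 = 320 - (-345) = 665
j: (-23)·6 - (-15)·(-16) = -138 - 240 = -378
k: (-15)·15 - (-20)·6 = -225 - (-120) = -105
a × b = (665, -378, -105)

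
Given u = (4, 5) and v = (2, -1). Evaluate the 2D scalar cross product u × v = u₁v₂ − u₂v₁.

4·(-1) - 5·2 = -4 - 10 = -14

-14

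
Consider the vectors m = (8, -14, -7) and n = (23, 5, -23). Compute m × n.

(357, 23, 362)

i: (-14)·(-23) - (-7)·5 = 322 - (-35) = 357
j: (-7)·23 - 8·(-23) = -161 - (-184) = 23
k: 8·5 - (-14)·23 = 40 - (-322) = 362
m × n = (357, 23, 362)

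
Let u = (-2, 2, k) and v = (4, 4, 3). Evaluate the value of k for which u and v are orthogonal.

0

u · v = (-2)·4 + 2·4 + k·3 = 0 + 3k
Set equal to 0: 3k = 0, so k = 0.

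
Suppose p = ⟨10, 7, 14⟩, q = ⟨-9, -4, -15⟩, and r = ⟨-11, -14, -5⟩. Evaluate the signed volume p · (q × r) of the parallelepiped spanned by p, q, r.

q × r:
i: (-4)·(-5) - (-15)·(-14) = 20 - 210 = -190
j: (-15)·(-11) - (-9)·(-5) = 165 - 45 = 120
k: (-9)·(-14) - (-4)·(-11) = 126 - 44 = 82
q × r = (-190, 120, 82)
p · (q × r) = 10·(-190) + 7·120 + 14·82 = -1900 + 840 + 1148 = 88

88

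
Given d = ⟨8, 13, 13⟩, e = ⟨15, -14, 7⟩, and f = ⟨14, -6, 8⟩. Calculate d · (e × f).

532

e × f:
i: (-14)·8 - 7·(-6) = -112 - (-42) = -70
j: 7·14 - 15·8 = 98 - 120 = -22
k: 15·(-6) - (-14)·14 = -90 - (-196) = 106
e × f = (-70, -22, 106)
d · (e × f) = 8·(-70) + 13·(-22) + 13·106 = -560 - 286 + 1378 = 532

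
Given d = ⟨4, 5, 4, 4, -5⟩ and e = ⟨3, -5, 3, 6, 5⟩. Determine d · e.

d · e = 4·3 + 5·(-5) + 4·3 + 4·6 + (-5)·5 = 12 - 25 + 12 + 24 - 25 = -2

-2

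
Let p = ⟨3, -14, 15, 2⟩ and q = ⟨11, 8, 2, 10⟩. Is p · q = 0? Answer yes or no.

no

p · q = 3·11 + (-14)·8 + 15·2 + 2·10 = 33 - 112 + 30 + 20 = -29
Nonzero, so the vectors are not orthogonal.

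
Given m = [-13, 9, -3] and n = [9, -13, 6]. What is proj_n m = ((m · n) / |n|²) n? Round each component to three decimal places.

m · n = (-13)·9 + 9·(-13) + (-3)·6 = -117 - 117 - 18 = -252
|n|² = 81 + 169 + 36 = 286
proj_n m = (-252/286) · (9, -13, 6) ≈ (-7.930, 11.455, -5.287)

(-7.930, 11.455, -5.287)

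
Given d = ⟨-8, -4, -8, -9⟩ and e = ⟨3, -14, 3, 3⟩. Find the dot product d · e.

d · e = (-8)·3 + (-4)·(-14) + (-8)·3 + (-9)·3 = -24 + 56 - 24 - 27 = -19

-19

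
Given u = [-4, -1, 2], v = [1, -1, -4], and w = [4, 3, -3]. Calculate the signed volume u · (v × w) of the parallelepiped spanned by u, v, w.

v × w:
i: (-1)·(-3) - (-4)·3 = 3 - (-12) = 15
j: (-4)·4 - 1·(-3) = -16 - (-3) = -13
k: 1·3 - (-1)·4 = 3 - (-4) = 7
v × w = (15, -13, 7)
u · (v × w) = (-4)·15 + (-1)·(-13) + 2·7 = -60 + 13 + 14 = -33

-33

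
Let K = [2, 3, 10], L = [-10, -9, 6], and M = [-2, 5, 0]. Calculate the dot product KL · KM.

64

KL = L − K = (-12, -12, -4)
KM = M − K = (-4, 2, -10)
KL · KM = (-12)·(-4) + (-12)·2 + (-4)·(-10) = 48 - 24 + 40 = 64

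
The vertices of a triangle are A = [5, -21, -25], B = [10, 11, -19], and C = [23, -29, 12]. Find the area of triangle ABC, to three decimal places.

AB = (5, 32, 6),  AC = (18, -8, 37)
i: 32·37 - 6·(-8) = 1184 - (-48) = 1232
j: 6·18 - 5·37 = 108 - 185 = -77
k: 5·(-8) - 32·18 = -40 - 576 = -616
AB × AC = (1232, -77, -616)
|AB × AC| = √1903209 ≈ 1379.5684
area = ½ · 1379.5684 ≈ 689.784

689.784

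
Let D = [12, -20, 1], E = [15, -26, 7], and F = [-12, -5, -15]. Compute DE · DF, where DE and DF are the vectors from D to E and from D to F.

-258

DE = E − D = (3, -6, 6)
DF = F − D = (-24, 15, -16)
DE · DF = 3·(-24) + (-6)·15 + 6·(-16) = -72 - 90 - 96 = -258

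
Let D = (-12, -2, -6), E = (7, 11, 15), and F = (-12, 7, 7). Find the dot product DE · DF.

DE = E − D = (19, 13, 21)
DF = F − D = (0, 9, 13)
DE · DF = 19·0 + 13·9 + 21·13 = 0 + 117 + 273 = 390

390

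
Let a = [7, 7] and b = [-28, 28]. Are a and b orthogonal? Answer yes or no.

a · b = 7·(-28) + 7·28 = -196 + 196 = 0
Zero, so the vectors are orthogonal.

yes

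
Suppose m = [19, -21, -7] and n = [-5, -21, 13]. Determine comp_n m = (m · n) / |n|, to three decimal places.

10.119

m · n = 19·(-5) + (-21)·(-21) + (-7)·13 = -95 + 441 - 91 = 255
|n| = √(25 + 441 + 169) = √635 ≈ 25.1992
comp_n m = 255 / √635 ≈ 10.119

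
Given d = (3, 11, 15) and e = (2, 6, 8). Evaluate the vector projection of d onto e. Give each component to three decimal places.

d · e = 3·2 + 11·6 + 15·8 = 6 + 66 + 120 = 192
|e|² = 4 + 36 + 64 = 104
proj_e d = (192/104) · (2, 6, 8) ≈ (3.692, 11.077, 14.769)

(3.692, 11.077, 14.769)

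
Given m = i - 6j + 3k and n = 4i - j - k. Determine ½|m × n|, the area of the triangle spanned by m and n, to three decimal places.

i: (-6)·(-1) - 3·(-1) = 6 - (-3) = 9
j: 3·4 - 1·(-1) = 12 - (-1) = 13
k: 1·(-1) - (-6)·4 = -1 - (-24) = 23
m × n = (9, 13, 23)
|m × n| = √(9² + 13² + 23²) = √779 ≈ 27.9106
area = ½ · 27.9106 ≈ 13.955

13.955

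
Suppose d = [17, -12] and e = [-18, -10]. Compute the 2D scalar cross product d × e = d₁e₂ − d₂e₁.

17·(-10) - (-12)·(-18) = -170 - 216 = -386

-386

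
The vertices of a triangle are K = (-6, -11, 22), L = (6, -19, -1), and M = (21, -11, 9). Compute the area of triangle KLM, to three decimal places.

KL = (12, -8, -23),  KM = (27, 0, -13)
i: (-8)·(-13) - (-23)·0 = 104 - 0 = 104
j: (-23)·27 - 12·(-13) = -621 - (-156) = -465
k: 12·0 - (-8)·27 = 0 - (-216) = 216
KL × KM = (104, -465, 216)
|KL × KM| = √273697 ≈ 523.1606
area = ½ · 523.1606 ≈ 261.580

261.580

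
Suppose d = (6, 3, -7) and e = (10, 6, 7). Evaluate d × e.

(63, -112, 6)

i: 3·7 - (-7)·6 = 21 - (-42) = 63
j: (-7)·10 - 6·7 = -70 - 42 = -112
k: 6·6 - 3·10 = 36 - 30 = 6
d × e = (63, -112, 6)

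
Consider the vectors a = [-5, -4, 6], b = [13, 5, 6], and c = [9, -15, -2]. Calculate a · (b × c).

-2160

b × c:
i: 5·(-2) - 6·(-15) = -10 - (-90) = 80
j: 6·9 - 13·(-2) = 54 - (-26) = 80
k: 13·(-15) - 5·9 = -195 - 45 = -240
b × c = (80, 80, -240)
a · (b × c) = (-5)·80 + (-4)·80 + 6·(-240) = -400 - 320 - 1440 = -2160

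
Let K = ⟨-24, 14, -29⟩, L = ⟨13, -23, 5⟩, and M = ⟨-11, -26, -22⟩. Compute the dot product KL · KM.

2199

KL = L − K = (37, -37, 34)
KM = M − K = (13, -40, 7)
KL · KM = 37·13 + (-37)·(-40) + 34·7 = 481 + 1480 + 238 = 2199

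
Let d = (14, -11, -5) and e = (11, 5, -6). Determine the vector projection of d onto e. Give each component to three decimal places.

(7.797, 3.544, -4.253)

d · e = 14·11 + (-11)·5 + (-5)·(-6) = 154 - 55 + 30 = 129
|e|² = 121 + 25 + 36 = 182
proj_e d = (129/182) · (11, 5, -6) ≈ (7.797, 3.544, -4.253)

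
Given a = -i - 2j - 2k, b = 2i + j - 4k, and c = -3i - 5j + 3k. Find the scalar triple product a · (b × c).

b × c:
i: 1·3 - (-4)·(-5) = 3 - 20 = -17
j: (-4)·(-3) - 2·3 = 12 - 6 = 6
k: 2·(-5) - 1·(-3) = -10 - (-3) = -7
b × c = (-17, 6, -7)
a · (b × c) = (-1)·(-17) + (-2)·6 + (-2)·(-7) = 17 - 12 + 14 = 19

19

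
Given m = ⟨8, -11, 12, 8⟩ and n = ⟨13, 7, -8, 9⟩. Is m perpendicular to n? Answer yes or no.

no

m · n = 8·13 + (-11)·7 + 12·(-8) + 8·9 = 104 - 77 - 96 + 72 = 3
Nonzero, so the vectors are not orthogonal.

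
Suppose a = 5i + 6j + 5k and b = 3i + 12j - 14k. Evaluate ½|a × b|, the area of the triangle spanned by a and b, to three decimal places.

86.205

i: 6·(-14) - 5·12 = -84 - 60 = -144
j: 5·3 - 5·(-14) = 15 - (-70) = 85
k: 5·12 - 6·3 = 60 - 18 = 42
a × b = (-144, 85, 42)
|a × b| = √((-144)² + 85² + 42²) = √29725 ≈ 172.4094
area = ½ · 172.4094 ≈ 86.205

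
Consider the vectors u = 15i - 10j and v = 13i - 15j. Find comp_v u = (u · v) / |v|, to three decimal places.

17.381

u · v = 15·13 + (-10)·(-15) = 195 + 150 = 345
|v| = √(169 + 225) = √394 ≈ 19.8494
comp_v u = 345 / √394 ≈ 17.381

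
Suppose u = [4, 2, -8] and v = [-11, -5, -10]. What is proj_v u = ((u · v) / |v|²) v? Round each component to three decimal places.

(-1.163, -0.528, -1.057)

u · v = 4·(-11) + 2·(-5) + (-8)·(-10) = -44 - 10 + 80 = 26
|v|² = 121 + 25 + 100 = 246
proj_v u = (26/246) · (-11, -5, -10) ≈ (-1.163, -0.528, -1.057)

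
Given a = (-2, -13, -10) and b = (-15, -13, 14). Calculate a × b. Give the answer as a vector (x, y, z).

i: (-13)·14 - (-10)·(-13) = -182 - 130 = -312
j: (-10)·(-15) - (-2)·14 = 150 - (-28) = 178
k: (-2)·(-13) - (-13)·(-15) = 26 - 195 = -169
a × b = (-312, 178, -169)

(-312, 178, -169)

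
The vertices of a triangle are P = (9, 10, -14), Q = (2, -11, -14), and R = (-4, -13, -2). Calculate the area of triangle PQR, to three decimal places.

144.139

PQ = (-7, -21, 0),  PR = (-13, -23, 12)
i: (-21)·12 - 0·(-23) = -252 - 0 = -252
j: 0·(-13) - (-7)·12 = 0 - (-84) = 84
k: (-7)·(-23) - (-21)·(-13) = 161 - 273 = -112
PQ × PR = (-252, 84, -112)
|PQ × PR| = √83104 ≈ 288.2776
area = ½ · 288.2776 ≈ 144.139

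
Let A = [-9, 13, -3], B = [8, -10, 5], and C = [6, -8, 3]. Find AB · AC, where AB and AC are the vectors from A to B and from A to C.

AB = B − A = (17, -23, 8)
AC = C − A = (15, -21, 6)
AB · AC = 17·15 + (-23)·(-21) + 8·6 = 255 + 483 + 48 = 786

786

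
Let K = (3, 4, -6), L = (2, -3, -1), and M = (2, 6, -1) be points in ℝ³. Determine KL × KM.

KL = (-1, -7, 5)
KM = (-1, 2, 5)
i: (-7)·5 - 5·2 = -35 - 10 = -45
j: 5·(-1) - (-1)·5 = -5 - (-5) = 0
k: (-1)·2 - (-7)·(-1) = -2 - 7 = -9
KL × KM = (-45, 0, -9)

(-45, 0, -9)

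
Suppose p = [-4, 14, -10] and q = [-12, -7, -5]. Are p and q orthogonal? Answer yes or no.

yes

p · q = (-4)·(-12) + 14·(-7) + (-10)·(-5) = 48 - 98 + 50 = 0
Zero, so the vectors are orthogonal.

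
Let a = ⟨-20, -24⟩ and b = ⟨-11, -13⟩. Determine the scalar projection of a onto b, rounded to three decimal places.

31.240

a · b = (-20)·(-11) + (-24)·(-13) = 220 + 312 = 532
|b| = √(121 + 169) = √290 ≈ 17.0294
comp_b a = 532 / √290 ≈ 31.240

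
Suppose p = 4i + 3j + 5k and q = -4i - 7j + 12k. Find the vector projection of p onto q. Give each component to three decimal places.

(-0.440, -0.770, 1.321)

p · q = 4·(-4) + 3·(-7) + 5·12 = -16 - 21 + 60 = 23
|q|² = 16 + 49 + 144 = 209
proj_q p = (23/209) · (-4, -7, 12) ≈ (-0.440, -0.770, 1.321)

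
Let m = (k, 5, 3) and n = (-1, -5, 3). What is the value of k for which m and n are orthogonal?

m · n = k·(-1) + 5·(-5) + 3·3 = -16 - 1k
Set equal to 0: -1k = 16, so k = -16.

-16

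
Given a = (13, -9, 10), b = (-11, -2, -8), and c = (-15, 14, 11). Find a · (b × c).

b × c:
i: (-2)·11 - (-8)·14 = -22 - (-112) = 90
j: (-8)·(-15) - (-11)·11 = 120 - (-121) = 241
k: (-11)·14 - (-2)·(-15) = -154 - 30 = -184
b × c = (90, 241, -184)
a · (b × c) = 13·90 + (-9)·241 + 10·(-184) = 1170 - 2169 - 1840 = -2839

-2839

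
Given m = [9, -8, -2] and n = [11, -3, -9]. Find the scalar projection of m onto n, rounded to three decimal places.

m · n = 9·11 + (-8)·(-3) + (-2)·(-9) = 99 + 24 + 18 = 141
|n| = √(121 + 9 + 81) = √211 ≈ 14.5258
comp_n m = 141 / √211 ≈ 9.707

9.707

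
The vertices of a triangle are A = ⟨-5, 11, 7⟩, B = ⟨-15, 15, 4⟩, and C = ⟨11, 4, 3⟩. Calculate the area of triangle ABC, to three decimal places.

47.825

AB = (-10, 4, -3),  AC = (16, -7, -4)
i: 4·(-4) - (-3)·(-7) = -16 - 21 = -37
j: (-3)·16 - (-10)·(-4) = -48 - 40 = -88
k: (-10)·(-7) - 4·16 = 70 - 64 = 6
AB × AC = (-37, -88, 6)
|AB × AC| = √9149 ≈ 95.6504
area = ½ · 95.6504 ≈ 47.825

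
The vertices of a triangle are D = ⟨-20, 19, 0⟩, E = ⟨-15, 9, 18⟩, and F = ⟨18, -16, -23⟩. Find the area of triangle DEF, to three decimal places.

595.824

DE = (5, -10, 18),  DF = (38, -35, -23)
i: (-10)·(-23) - 18·(-35) = 230 - (-630) = 860
j: 18·38 - 5·(-23) = 684 - (-115) = 799
k: 5·(-35) - (-10)·38 = -175 - (-380) = 205
DE × DF = (860, 799, 205)
|DE × DF| = √1420026 ≈ 1191.6484
area = ½ · 1191.6484 ≈ 595.824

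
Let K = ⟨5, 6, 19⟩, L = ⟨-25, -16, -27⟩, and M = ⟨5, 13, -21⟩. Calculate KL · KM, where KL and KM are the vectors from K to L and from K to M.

KL = L − K = (-30, -22, -46)
KM = M − K = (0, 7, -40)
KL · KM = (-30)·0 + (-22)·7 + (-46)·(-40) = 0 - 154 + 1840 = 1686

1686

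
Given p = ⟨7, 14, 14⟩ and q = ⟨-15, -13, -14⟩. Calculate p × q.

(-14, -112, 119)

i: 14·(-14) - 14·(-13) = -196 - (-182) = -14
j: 14·(-15) - 7·(-14) = -210 - (-98) = -112
k: 7·(-13) - 14·(-15) = -91 - (-210) = 119
p × q = (-14, -112, 119)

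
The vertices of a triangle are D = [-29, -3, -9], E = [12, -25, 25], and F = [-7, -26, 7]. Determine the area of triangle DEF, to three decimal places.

317.823

DE = (41, -22, 34),  DF = (22, -23, 16)
i: (-22)·16 - 34·(-23) = -352 - (-782) = 430
j: 34·22 - 41·16 = 748 - 656 = 92
k: 41·(-23) - (-22)·22 = -943 - (-484) = -459
DE × DF = (430, 92, -459)
|DE × DF| = √404045 ≈ 635.6453
area = ½ · 635.6453 ≈ 317.823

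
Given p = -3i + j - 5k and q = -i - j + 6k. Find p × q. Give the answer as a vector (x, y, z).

(1, 23, 4)

i: 1·6 - (-5)·(-1) = 6 - 5 = 1
j: (-5)·(-1) - (-3)·6 = 5 - (-18) = 23
k: (-3)·(-1) - 1·(-1) = 3 - (-1) = 4
p × q = (1, 23, 4)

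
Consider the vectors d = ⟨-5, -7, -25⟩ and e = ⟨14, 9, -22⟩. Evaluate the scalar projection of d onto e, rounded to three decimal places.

15.116

d · e = (-5)·14 + (-7)·9 + (-25)·(-22) = -70 - 63 + 550 = 417
|e| = √(196 + 81 + 484) = √761 ≈ 27.5862
comp_e d = 417 / √761 ≈ 15.116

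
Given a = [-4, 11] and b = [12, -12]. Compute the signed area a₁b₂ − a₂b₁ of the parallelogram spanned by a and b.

-84

(-4)·(-12) - 11·12 = 48 - 132 = -84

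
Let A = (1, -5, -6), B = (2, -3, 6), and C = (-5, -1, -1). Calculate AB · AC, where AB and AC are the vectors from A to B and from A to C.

AB = B − A = (1, 2, 12)
AC = C − A = (-6, 4, 5)
AB · AC = 1·(-6) + 2·4 + 12·5 = -6 + 8 + 60 = 62

62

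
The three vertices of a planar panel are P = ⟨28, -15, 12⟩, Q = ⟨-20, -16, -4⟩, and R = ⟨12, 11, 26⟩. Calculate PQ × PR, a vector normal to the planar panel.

PQ = (-48, -1, -16)
PR = (-16, 26, 14)
i: (-1)·14 - (-16)·26 = -14 - (-416) = 402
j: (-16)·(-16) - (-48)·14 = 256 - (-672) = 928
k: (-48)·26 - (-1)·(-16) = -1248 - 16 = -1264
PQ × PR = (402, 928, -1264)

(402, 928, -1264)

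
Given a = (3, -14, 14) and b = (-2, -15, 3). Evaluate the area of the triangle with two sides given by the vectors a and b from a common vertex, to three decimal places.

i: (-14)·3 - 14·(-15) = -42 - (-210) = 168
j: 14·(-2) - 3·3 = -28 - 9 = -37
k: 3·(-15) - (-14)·(-2) = -45 - 28 = -73
a × b = (168, -37, -73)
|a × b| = √(168² + (-37)² + (-73)²) = √34922 ≈ 186.8743
area = ½ · 186.8743 ≈ 93.437

93.437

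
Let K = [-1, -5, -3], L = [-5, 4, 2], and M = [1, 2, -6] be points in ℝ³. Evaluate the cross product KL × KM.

(-62, -2, -46)

KL = (-4, 9, 5)
KM = (2, 7, -3)
i: 9·(-3) - 5·7 = -27 - 35 = -62
j: 5·2 - (-4)·(-3) = 10 - 12 = -2
k: (-4)·7 - 9·2 = -28 - 18 = -46
KL × KM = (-62, -2, -46)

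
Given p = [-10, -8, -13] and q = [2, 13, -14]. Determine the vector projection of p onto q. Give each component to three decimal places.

(0.314, 2.043, -2.201)

p · q = (-10)·2 + (-8)·13 + (-13)·(-14) = -20 - 104 + 182 = 58
|q|² = 4 + 169 + 196 = 369
proj_q p = (58/369) · (2, 13, -14) ≈ (0.314, 2.043, -2.201)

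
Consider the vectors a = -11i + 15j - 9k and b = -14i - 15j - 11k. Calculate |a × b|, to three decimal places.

480.260

i: 15·(-11) - (-9)·(-15) = -165 - 135 = -300
j: (-9)·(-14) - (-11)·(-11) = 126 - 121 = 5
k: (-11)·(-15) - 15·(-14) = 165 - (-210) = 375
a × b = (-300, 5, 375)
|a × b| = √((-300)² + 5² + 375²) = √230650 ≈ 480.2603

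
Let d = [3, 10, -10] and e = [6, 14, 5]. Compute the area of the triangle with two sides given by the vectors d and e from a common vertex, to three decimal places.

102.529

i: 10·5 - (-10)·14 = 50 - (-140) = 190
j: (-10)·6 - 3·5 = -60 - 15 = -75
k: 3·14 - 10·6 = 42 - 60 = -18
d × e = (190, -75, -18)
|d × e| = √(190² + (-75)² + (-18)²) = √42049 ≈ 205.0585
area = ½ · 205.0585 ≈ 102.529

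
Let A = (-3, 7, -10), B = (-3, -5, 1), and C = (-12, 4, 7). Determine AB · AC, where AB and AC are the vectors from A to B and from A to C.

223

AB = B − A = (0, -12, 11)
AC = C − A = (-9, -3, 17)
AB · AC = 0·(-9) + (-12)·(-3) + 11·17 = 0 + 36 + 187 = 223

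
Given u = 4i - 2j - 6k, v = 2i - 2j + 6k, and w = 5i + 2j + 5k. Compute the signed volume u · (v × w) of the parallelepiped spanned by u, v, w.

v × w:
i: (-2)·5 - 6·2 = -10 - 12 = -22
j: 6·5 - 2·5 = 30 - 10 = 20
k: 2·2 - (-2)·5 = 4 - (-10) = 14
v × w = (-22, 20, 14)
u · (v × w) = 4·(-22) + (-2)·20 + (-6)·14 = -88 - 40 - 84 = -212

-212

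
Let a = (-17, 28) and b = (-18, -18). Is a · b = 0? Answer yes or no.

a · b = (-17)·(-18) + 28·(-18) = 306 - 504 = -198
Nonzero, so the vectors are not orthogonal.

no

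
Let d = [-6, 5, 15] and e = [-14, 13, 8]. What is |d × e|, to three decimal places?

i: 5·8 - 15·13 = 40 - 195 = -155
j: 15·(-14) - (-6)·8 = -210 - (-48) = -162
k: (-6)·13 - 5·(-14) = -78 - (-70) = -8
d × e = (-155, -162, -8)
|d × e| = √((-155)² + (-162)² + (-8)²) = √50333 ≈ 224.3502

224.350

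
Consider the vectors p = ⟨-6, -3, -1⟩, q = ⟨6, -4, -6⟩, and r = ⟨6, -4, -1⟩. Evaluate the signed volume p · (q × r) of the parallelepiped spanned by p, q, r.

210

q × r:
i: (-4)·(-1) - (-6)·(-4) = 4 - 24 = -20
j: (-6)·6 - 6·(-1) = -36 - (-6) = -30
k: 6·(-4) - (-4)·6 = -24 - (-24) = 0
q × r = (-20, -30, 0)
p · (q × r) = (-6)·(-20) + (-3)·(-30) + (-1)·0 = 120 + 90 + 0 = 210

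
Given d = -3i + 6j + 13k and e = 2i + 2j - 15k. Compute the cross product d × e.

(-116, -19, -18)

i: 6·(-15) - 13·2 = -90 - 26 = -116
j: 13·2 - (-3)·(-15) = 26 - 45 = -19
k: (-3)·2 - 6·2 = -6 - 12 = -18
d × e = (-116, -19, -18)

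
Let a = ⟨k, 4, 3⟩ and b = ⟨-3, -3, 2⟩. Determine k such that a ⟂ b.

-2

a · b = k·(-3) + 4·(-3) + 3·2 = -6 - 3k
Set equal to 0: -3k = 6, so k = -2.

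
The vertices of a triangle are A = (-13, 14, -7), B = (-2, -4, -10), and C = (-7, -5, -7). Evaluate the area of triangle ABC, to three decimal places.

AB = (11, -18, -3),  AC = (6, -19, 0)
i: (-18)·0 - (-3)·(-19) = 0 - 57 = -57
j: (-3)·6 - 11·0 = -18 - 0 = -18
k: 11·(-19) - (-18)·6 = -209 - (-108) = -101
AB × AC = (-57, -18, -101)
|AB × AC| = √13774 ≈ 117.3627
area = ½ · 117.3627 ≈ 58.681

58.681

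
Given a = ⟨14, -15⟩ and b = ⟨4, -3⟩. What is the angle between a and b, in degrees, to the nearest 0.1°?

10.1

a · b = 14·4 + (-15)·(-3) = 56 + 45 = 101
|a|² = 196 + 225 = 421,  |a| = √421 ≈ 20.518285
|b|² = 16 + 9 = 25,  |b| = √25 ≈ 5.000000
cos θ = 101 / (20.518285 · 5.000000) ≈ 0.98449
θ = arccos(0.98449) ≈ 10.1°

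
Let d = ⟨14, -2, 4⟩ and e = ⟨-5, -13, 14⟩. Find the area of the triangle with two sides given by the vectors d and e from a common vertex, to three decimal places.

i: (-2)·14 - 4·(-13) = -28 - (-52) = 24
j: 4·(-5) - 14·14 = -20 - 196 = -216
k: 14·(-13) - (-2)·(-5) = -182 - 10 = -192
d × e = (24, -216, -192)
|d × e| = √(24² + (-216)² + (-192)²) = √84096 ≈ 289.9931
area = ½ · 289.9931 ≈ 144.997

144.997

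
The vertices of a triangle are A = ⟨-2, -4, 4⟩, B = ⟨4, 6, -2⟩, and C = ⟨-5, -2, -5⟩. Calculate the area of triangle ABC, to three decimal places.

57.079

AB = (6, 10, -6),  AC = (-3, 2, -9)
i: 10·(-9) - (-6)·2 = -90 - (-12) = -78
j: (-6)·(-3) - 6·(-9) = 18 - (-54) = 72
k: 6·2 - 10·(-3) = 12 - (-30) = 42
AB × AC = (-78, 72, 42)
|AB × AC| = √13032 ≈ 114.1578
area = ½ · 114.1578 ≈ 57.079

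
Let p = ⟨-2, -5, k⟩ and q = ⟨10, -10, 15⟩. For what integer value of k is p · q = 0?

p · q = (-2)·10 + (-5)·(-10) + k·15 = 30 + 15k
Set equal to 0: 15k = -30, so k = -2.

-2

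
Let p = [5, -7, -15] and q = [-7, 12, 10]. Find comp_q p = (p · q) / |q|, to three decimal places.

p · q = 5·(-7) + (-7)·12 + (-15)·10 = -35 - 84 - 150 = -269
|q| = √(49 + 144 + 100) = √293 ≈ 17.1172
comp_q p = -269 / √293 ≈ -15.715

-15.715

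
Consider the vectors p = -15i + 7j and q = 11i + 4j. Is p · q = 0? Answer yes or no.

no

p · q = (-15)·11 + 7·4 = -165 + 28 = -137
Nonzero, so the vectors are not orthogonal.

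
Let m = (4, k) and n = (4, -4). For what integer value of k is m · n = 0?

m · n = 4·4 + k·(-4) = 16 - 4k
Set equal to 0: -4k = -16, so k = 4.

4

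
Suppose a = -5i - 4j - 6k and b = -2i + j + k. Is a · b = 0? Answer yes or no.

a · b = (-5)·(-2) + (-4)·1 + (-6)·1 = 10 - 4 - 6 = 0
Zero, so the vectors are orthogonal.

yes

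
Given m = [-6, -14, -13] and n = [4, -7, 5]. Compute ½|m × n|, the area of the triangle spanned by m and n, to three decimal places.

94.880

i: (-14)·5 - (-13)·(-7) = -70 - 91 = -161
j: (-13)·4 - (-6)·5 = -52 - (-30) = -22
k: (-6)·(-7) - (-14)·4 = 42 - (-56) = 98
m × n = (-161, -22, 98)
|m × n| = √((-161)² + (-22)² + 98²) = √36009 ≈ 189.7604
area = ½ · 189.7604 ≈ 94.880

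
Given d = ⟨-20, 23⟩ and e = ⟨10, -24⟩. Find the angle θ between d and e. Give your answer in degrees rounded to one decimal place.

161.6

d · e = (-20)·10 + 23·(-24) = -200 - 552 = -752
|d|² = 400 + 529 = 929,  |d| = √929 ≈ 30.479501
|e|² = 100 + 576 = 676,  |e| = √676 ≈ 26.000000
cos θ = -752 / (30.479501 · 26.000000) ≈ -0.94894
θ = arccos(-0.94894) ≈ 161.6°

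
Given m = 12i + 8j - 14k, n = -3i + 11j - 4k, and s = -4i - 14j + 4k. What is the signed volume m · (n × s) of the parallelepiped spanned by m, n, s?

n × s:
i: 11·4 - (-4)·(-14) = 44 - 56 = -12
j: (-4)·(-4) - (-3)·4 = 16 - (-12) = 28
k: (-3)·(-14) - 11·(-4) = 42 - (-44) = 86
n × s = (-12, 28, 86)
m · (n × s) = 12·(-12) + 8·28 + (-14)·86 = -144 + 224 - 1204 = -1124

-1124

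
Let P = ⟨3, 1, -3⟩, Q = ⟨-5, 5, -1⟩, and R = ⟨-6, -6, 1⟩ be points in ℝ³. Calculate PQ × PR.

(30, 14, 92)

PQ = (-8, 4, 2)
PR = (-9, -7, 4)
i: 4·4 - 2·(-7) = 16 - (-14) = 30
j: 2·(-9) - (-8)·4 = -18 - (-32) = 14
k: (-8)·(-7) - 4·(-9) = 56 - (-36) = 92
PQ × PR = (30, 14, 92)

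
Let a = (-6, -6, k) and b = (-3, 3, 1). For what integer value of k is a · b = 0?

a · b = (-6)·(-3) + (-6)·3 + k·1 = 0 + 1k
Set equal to 0: 1k = 0, so k = 0.

0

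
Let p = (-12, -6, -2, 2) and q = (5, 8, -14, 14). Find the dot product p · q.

p · q = (-12)·5 + (-6)·8 + (-2)·(-14) + 2·14 = -60 - 48 + 28 + 28 = -52

-52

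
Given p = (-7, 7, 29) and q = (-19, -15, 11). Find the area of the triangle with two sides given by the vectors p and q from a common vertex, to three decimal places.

368.600

i: 7·11 - 29·(-15) = 77 - (-435) = 512
j: 29·(-19) - (-7)·11 = -551 - (-77) = -474
k: (-7)·(-15) - 7·(-19) = 105 - (-133) = 238
p × q = (512, -474, 238)
|p × q| = √(512² + (-474)² + 238²) = √543464 ≈ 737.2001
area = ½ · 737.2001 ≈ 368.600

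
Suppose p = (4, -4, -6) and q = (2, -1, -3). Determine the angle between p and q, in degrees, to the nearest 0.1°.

13.5

p · q = 4·2 + (-4)·(-1) + (-6)·(-3) = 8 + 4 + 18 = 30
|p|² = 16 + 16 + 36 = 68,  |p| = √68 ≈ 8.246211
|q|² = 4 + 1 + 9 = 14,  |q| = √14 ≈ 3.741657
cos θ = 30 / (8.246211 · 3.741657) ≈ 0.97231
θ = arccos(0.97231) ≈ 13.5°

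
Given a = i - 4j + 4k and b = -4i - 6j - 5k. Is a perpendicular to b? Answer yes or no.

a · b = 1·(-4) + (-4)·(-6) + 4·(-5) = -4 + 24 - 20 = 0
Zero, so the vectors are orthogonal.

yes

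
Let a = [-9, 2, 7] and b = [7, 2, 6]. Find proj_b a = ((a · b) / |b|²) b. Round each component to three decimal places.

a · b = (-9)·7 + 2·2 + 7·6 = -63 + 4 + 42 = -17
|b|² = 49 + 4 + 36 = 89
proj_b a = (-17/89) · (7, 2, 6) ≈ (-1.337, -0.382, -1.146)

(-1.337, -0.382, -1.146)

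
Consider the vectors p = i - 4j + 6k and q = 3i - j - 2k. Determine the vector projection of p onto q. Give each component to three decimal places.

p · q = 1·3 + (-4)·(-1) + 6·(-2) = 3 + 4 - 12 = -5
|q|² = 9 + 1 + 4 = 14
proj_q p = (-5/14) · (3, -1, -2) ≈ (-1.071, 0.357, 0.714)

(-1.071, 0.357, 0.714)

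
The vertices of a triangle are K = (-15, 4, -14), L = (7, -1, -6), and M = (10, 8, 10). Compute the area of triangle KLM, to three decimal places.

209.796

KL = (22, -5, 8),  KM = (25, 4, 24)
i: (-5)·24 - 8·4 = -120 - 32 = -152
j: 8·25 - 22·24 = 200 - 528 = -328
k: 22·4 - (-5)·25 = 88 - (-125) = 213
KL × KM = (-152, -328, 213)
|KL × KM| = √176057 ≈ 419.5915
area = ½ · 419.5915 ≈ 209.796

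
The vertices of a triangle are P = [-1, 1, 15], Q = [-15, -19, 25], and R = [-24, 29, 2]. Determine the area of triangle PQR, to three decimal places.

473.299

PQ = (-14, -20, 10),  PR = (-23, 28, -13)
i: (-20)·(-13) - 10·28 = 260 - 280 = -20
j: 10·(-23) - (-14)·(-13) = -230 - 182 = -412
k: (-14)·28 - (-20)·(-23) = -392 - 460 = -852
PQ × PR = (-20, -412, -852)
|PQ × PR| = √896048 ≈ 946.5981
area = ½ · 946.5981 ≈ 473.299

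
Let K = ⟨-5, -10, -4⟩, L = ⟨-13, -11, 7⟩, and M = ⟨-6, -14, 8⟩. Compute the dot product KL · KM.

144

KL = L − K = (-8, -1, 11)
KM = M − K = (-1, -4, 12)
KL · KM = (-8)·(-1) + (-1)·(-4) + 11·12 = 8 + 4 + 132 = 144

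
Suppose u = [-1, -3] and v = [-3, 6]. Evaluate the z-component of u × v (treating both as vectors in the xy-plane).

(-1)·6 - (-3)·(-3) = -6 - 9 = -15

-15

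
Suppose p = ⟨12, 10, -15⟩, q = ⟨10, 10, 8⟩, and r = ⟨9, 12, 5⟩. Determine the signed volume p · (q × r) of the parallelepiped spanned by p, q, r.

q × r:
i: 10·5 - 8·12 = 50 - 96 = -46
j: 8·9 - 10·5 = 72 - 50 = 22
k: 10·12 - 10·9 = 120 - 90 = 30
q × r = (-46, 22, 30)
p · (q × r) = 12·(-46) + 10·22 + (-15)·30 = -552 + 220 - 450 = -782

-782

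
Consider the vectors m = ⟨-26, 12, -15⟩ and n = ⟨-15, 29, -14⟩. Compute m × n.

(267, -139, -574)

i: 12·(-14) - (-15)·29 = -168 - (-435) = 267
j: (-15)·(-15) - (-26)·(-14) = 225 - 364 = -139
k: (-26)·29 - 12·(-15) = -754 - (-180) = -574
m × n = (267, -139, -574)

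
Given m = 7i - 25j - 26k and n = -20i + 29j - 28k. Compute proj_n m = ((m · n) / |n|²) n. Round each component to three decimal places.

(1.353, -1.962, 1.894)

m · n = 7·(-20) + (-25)·29 + (-26)·(-28) = -140 - 725 + 728 = -137
|n|² = 400 + 841 + 784 = 2025
proj_n m = (-137/2025) · (-20, 29, -28) ≈ (1.353, -1.962, 1.894)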